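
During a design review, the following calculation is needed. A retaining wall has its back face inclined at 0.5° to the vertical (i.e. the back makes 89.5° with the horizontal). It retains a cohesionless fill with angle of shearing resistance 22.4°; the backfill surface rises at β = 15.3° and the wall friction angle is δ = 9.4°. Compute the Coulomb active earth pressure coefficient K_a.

K_a = sin²(α+φ) / [sin²α · sin(α−δ) · (1 + √{sin(φ+δ)sin(φ−β) / (sin(α−δ)sin(α+β))})²].
With α = 89.5°, φ = 22.4°, δ = 9.4°, β = 15.3°: K_a = 0.5492.

0.549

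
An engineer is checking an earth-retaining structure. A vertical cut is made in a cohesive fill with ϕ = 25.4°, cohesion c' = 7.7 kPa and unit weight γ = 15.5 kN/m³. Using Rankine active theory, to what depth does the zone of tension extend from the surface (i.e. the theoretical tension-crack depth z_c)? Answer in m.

K_a = tan²(45° − 25.4°/2) = 0.3996; √K_a = 0.6322.
The active pressure is zero where K_a γ z = 2c√K_a, so z_c = 2c/(γ√K_a) = 2×7.7/(15.5×0.6322) = 1.572 m.

1.57 m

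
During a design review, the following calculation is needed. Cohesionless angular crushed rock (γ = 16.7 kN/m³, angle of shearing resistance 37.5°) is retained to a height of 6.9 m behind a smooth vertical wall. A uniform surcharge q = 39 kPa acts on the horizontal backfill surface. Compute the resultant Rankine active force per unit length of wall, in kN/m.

162 kN/m

K_a = tan²(45° − φ/2) = 0.2432.
Soil triangle: ½ K_a γ H² = 0.5×0.2432×16.7×6.9² = 96.68 kN/m.
Surcharge rectangle: K_a q H = 0.2432×39×6.9 = 65.44 kN/m.
Total = 96.68 + 65.44 = 162.1 kN/m.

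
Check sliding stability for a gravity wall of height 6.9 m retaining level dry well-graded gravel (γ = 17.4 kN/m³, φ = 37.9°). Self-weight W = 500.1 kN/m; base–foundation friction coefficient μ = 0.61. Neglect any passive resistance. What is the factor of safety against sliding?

K_a = tan²(45° − 37.9°/2) = 0.2389.
P_a = ½K_aγH² = 0.5×0.2389×17.4×6.9² = 98.97 kN/m, acting at H/3 = 2.300 m above the base.
FS_sliding = μW / P_a = 0.61×500.1 / 98.97 = 3.082.

3.08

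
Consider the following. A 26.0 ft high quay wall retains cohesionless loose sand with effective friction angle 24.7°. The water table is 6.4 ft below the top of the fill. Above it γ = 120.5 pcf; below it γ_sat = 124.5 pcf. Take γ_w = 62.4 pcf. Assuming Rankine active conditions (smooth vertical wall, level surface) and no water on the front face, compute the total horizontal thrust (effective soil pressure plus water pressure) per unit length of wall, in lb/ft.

K_a = tan²(45° − φ/2) = 0.4106.
γ' = 124.5 − 62.4 = 62.10 pcf. Depth below WT = 19.6 ft.
σ'_h at WT = K_a γ d_w = 316.6 psf; at base = 316.6 + K_a γ' × 19.6 = 816.4 psf.
P₁ (0–6.4 ft) = ½×316.6×6.4 = 1013. P₂ (6.4–26.0 ft) = ½(316.6+816.4)×19.6 = 11100.
P_w = ½ γ_w h₂² = 0.5×62.4×19.6² = 11990. Total = 1013+11100+11990 = 24100 lb/ft.

24100 lb/ft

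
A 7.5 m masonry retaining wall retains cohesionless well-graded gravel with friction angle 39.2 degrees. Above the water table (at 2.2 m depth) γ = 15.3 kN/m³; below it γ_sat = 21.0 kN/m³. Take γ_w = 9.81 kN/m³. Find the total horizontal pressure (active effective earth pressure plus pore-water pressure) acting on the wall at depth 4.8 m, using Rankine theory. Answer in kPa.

39.7 kPa

K_a = (1 − sin φ)/(1 + sin φ) = 0.2255.
γ' = 21.0 − 9.81 = 11.19 kN/m³.
Effective vertical stress at 4.8 m: σ'_v = 15.3×2.2 + 11.19×2.60 = 62.75 kPa.
σ'_h = K_a σ'_v = 0.2255 × 62.75 = 14.15 kPa; u = γ_w × 2.60 = 25.51 kPa.
Total σ_h = 14.15 + 25.51 = 39.66 kPa.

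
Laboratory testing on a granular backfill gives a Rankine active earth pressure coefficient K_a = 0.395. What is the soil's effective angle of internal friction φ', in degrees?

25.7°

K_a = tan²(45° − φ/2) ⇒ 45° − φ/2 = arctan(√0.395) = 32.15°.
φ = 2(45° − 32.15°) = 25.70°.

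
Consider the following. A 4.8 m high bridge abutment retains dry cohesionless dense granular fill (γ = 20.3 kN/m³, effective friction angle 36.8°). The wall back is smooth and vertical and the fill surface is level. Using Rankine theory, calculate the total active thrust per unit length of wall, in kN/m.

58.6 kN/m

K_a = tan²(45° − φ/2) = 0.2508.
P_a = ½ K_a γ H² = 0.5 × 0.2508 × 20.3 × 4.8² = 58.64 kN/m.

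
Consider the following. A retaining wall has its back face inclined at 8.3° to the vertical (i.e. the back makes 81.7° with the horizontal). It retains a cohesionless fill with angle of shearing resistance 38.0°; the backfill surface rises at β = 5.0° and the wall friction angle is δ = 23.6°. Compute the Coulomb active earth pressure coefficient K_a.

K_a = sin²(α+φ) / [sin²α · sin(α−δ) · (1 + √{sin(φ+δ)sin(φ−β) / (sin(α−δ)sin(α+β))})²].
With α = 81.7°, φ = 38.0°, δ = 23.6°, β = 5.0°: K_a = 0.2958.

0.296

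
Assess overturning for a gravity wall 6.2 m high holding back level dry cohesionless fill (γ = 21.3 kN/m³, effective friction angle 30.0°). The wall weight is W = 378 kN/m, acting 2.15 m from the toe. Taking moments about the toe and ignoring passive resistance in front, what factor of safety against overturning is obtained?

2.88

K_a = tan²(45° − 30.0°/2) = 0.3333.
P_a = ½K_aγH² = 0.5×0.3333×21.3×6.2² = 136.5 kN/m, acting at H/3 = 2.067 m above the base.
Overturning moment M_o = P_a × H/3 = 136.5 × 2.067 = 282.0.
Resisting moment M_r = W × 2.15 = 378 × 2.15 = 812.7.
FS_overturning = M_r/M_o = 812.7/282.0 = 2.882.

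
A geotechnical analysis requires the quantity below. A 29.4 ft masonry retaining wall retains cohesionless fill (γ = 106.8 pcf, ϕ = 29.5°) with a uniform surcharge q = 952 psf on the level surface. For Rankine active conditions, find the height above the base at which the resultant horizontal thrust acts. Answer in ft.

11.6 ft

K_a = 0.3401.
Triangular part P₁ = ½K_aγH² = 15700 at H/3 = 9.800 ft; rectangular part P₂ = K_a q H = 9519 at H/2 = 14.70 ft.
ȳ = (P₁·9.800 + P₂·14.70)/(P₁+P₂) = 11.65 ft.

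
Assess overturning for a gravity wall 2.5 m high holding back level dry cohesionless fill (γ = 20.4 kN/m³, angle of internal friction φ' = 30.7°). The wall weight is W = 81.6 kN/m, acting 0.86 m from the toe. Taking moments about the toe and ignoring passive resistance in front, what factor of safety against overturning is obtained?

4.08

K_a = tan²(45° − 30.7°/2) = 0.3240.
P_a = ½K_aγH² = 0.5×0.3240×20.4×2.5² = 20.66 kN/m, acting at H/3 = 0.8333 m above the base.
Overturning moment M_o = P_a × H/3 = 20.66 × 0.8333 = 17.21.
Resisting moment M_r = W × 0.86 = 81.6 × 0.86 = 70.18.
FS_overturning = M_r/M_o = 70.18/17.21 = 4.077.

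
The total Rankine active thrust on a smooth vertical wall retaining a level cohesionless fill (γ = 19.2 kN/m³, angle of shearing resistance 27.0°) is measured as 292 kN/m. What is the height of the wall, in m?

9.00 m

K_a = 0.3755. P_a = ½ K_a γ H² ⇒ H = √(2P_a/(K_a γ)).
H = √(2×292/(0.3755×19.2)) = 9.000 m.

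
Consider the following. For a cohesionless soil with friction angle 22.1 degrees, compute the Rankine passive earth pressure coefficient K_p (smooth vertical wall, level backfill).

2.21

K_p = (1 + sin φ)/(1 − sin φ) = tan²(45° + 22.1°/2) = 2.206.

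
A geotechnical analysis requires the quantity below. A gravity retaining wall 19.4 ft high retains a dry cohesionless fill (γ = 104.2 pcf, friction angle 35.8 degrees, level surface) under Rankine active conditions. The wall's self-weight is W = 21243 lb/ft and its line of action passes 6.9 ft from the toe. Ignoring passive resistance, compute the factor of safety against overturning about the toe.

4.41

K_a = tan²(45° − 35.8°/2) = 0.2619.
P_a = ½K_aγH² = 0.5×0.2619×104.2×19.4² = 5135 lb/ft, acting at H/3 = 6.467 ft above the base.
Overturning moment M_o = P_a × H/3 = 5135 × 6.467 = 33200.
Resisting moment M_r = W × 6.9 = 21243 × 6.9 = 146600.
FS_overturning = M_r/M_o = 146600/33200 = 4.414.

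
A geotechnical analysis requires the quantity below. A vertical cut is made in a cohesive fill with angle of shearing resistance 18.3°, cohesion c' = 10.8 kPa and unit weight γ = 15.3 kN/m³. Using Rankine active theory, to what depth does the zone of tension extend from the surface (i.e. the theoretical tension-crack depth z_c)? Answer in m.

1.95 m

K_a = tan²(45° − 18.3°/2) = 0.5221; √K_a = 0.7226.
The active pressure is zero where K_a γ z = 2c√K_a, so z_c = 2c/(γ√K_a) = 2×10.8/(15.3×0.7226) = 1.954 m.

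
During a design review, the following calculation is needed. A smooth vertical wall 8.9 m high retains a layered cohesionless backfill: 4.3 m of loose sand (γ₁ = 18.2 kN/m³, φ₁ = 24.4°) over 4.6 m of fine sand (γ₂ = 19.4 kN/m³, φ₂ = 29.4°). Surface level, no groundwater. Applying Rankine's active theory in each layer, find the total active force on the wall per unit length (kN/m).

263 kN/m

K_a1 = tan²(45°−24.4°/2) = 0.4153; K_a2 = tan²(45°−29.4°/2) = 0.3415.
Layer 1: σ at base = K_a1 γ₁ h₁ = 32.50 kPa; P₁ = ½×32.50×4.3 = 69.88.
Layer 2: σ_v at top = γ₁h₁ = 78.26; σ_h top = K_a2×78.26 = 26.72; σ_h base = K_a2×(78.26+19.4×4.6) = 57.20.
P₂ = ½(26.72+57.20)×4.6 = 193.0. Total P_a = 69.88+193.0 = 262.9 kN/m.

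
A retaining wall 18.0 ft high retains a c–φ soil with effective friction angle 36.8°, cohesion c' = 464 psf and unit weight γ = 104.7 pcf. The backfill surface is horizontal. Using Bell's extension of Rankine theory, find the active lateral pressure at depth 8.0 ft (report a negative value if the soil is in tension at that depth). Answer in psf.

K_a = (1 − sin φ)/(1 + sin φ) = 0.2508.
σ_a = K_a γ z − 2c√K_a = 0.2508×104.7×8.0 − 2×464×0.5008 = -254.7 psf.

-255 psf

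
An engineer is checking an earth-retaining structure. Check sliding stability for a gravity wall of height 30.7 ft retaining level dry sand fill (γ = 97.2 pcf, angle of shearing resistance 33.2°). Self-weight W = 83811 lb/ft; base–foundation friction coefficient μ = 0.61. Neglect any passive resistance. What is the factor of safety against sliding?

3.82

K_a = tan²(45° − 33.2°/2) = 0.2924.
P_a = ½K_aγH² = 0.5×0.2924×97.2×30.7² = 13390 lb/ft, acting at H/3 = 10.23 ft above the base.
FS_sliding = μW / P_a = 0.61×83811 / 13390 = 3.818.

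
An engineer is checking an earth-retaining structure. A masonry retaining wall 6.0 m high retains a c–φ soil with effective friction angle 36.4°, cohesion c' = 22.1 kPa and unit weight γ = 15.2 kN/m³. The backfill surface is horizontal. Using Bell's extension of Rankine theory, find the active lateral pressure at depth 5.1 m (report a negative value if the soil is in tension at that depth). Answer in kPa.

K_a = (1 − sin φ)/(1 + sin φ) = 0.2552.
σ_a = K_a γ z − 2c√K_a = 0.2552×15.2×5.1 − 2×22.1×0.5051 = -2.547 kPa.

-2.55 kPa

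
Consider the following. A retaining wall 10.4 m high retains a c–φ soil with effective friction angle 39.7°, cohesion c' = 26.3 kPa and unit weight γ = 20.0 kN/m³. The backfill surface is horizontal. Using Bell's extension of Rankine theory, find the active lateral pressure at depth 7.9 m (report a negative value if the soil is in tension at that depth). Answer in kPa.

K_a = (1 − sin φ)/(1 + sin φ) = 0.2204.
σ_a = K_a γ z − 2c√K_a = 0.2204×20.0×7.9 − 2×26.3×0.4695 = 10.13 kPa.

10.1 kPa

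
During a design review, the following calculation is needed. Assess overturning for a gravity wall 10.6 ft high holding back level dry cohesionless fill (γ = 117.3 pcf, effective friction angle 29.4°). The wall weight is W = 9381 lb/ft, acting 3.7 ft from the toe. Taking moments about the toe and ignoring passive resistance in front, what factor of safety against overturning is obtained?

K_a = tan²(45° − 29.4°/2) = 0.3415.
P_a = ½K_aγH² = 0.5×0.3415×117.3×10.6² = 2250 lb/ft, acting at H/3 = 3.533 ft above the base.
Overturning moment M_o = P_a × H/3 = 2250 × 3.533 = 7951.
Resisting moment M_r = W × 3.7 = 9381 × 3.7 = 34710.
FS_overturning = M_r/M_o = 34710/7951 = 4.366.

4.37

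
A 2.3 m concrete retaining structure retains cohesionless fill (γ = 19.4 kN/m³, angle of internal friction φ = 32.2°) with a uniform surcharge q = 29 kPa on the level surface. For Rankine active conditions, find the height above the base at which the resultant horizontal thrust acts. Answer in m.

K_a = 0.3047.
Triangular part P₁ = ½K_aγH² = 15.64 at H/3 = 0.7667 m; rectangular part P₂ = K_a q H = 20.33 at H/2 = 1.150 m.
ȳ = (P₁·0.7667 + P₂·1.150)/(P₁+P₂) = 0.9833 m.

0.983 m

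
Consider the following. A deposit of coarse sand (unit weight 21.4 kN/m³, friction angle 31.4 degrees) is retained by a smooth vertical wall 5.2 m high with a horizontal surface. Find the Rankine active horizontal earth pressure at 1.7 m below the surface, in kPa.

K_a = (1 − sin φ)/(1 + sin φ) = 0.3149.
σ_h = K_a γ z = 0.3149 × 21.4 × 1.7 = 11.46 kPa.

11.5 kPa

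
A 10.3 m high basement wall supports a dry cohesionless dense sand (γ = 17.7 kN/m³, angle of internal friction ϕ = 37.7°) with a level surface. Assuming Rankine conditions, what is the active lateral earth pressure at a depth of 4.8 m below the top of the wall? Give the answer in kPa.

K_a = (1 − sin φ)/(1 + sin φ) = 0.2411.
σ_h = K_a γ z = 0.2411 × 17.7 × 4.8 = 20.48 kPa.

20.5 kPa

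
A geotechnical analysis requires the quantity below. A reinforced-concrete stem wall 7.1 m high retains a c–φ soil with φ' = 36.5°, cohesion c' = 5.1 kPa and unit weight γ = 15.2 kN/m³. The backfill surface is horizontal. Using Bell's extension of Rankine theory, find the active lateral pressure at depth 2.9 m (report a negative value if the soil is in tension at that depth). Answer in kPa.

K_a = (1 − sin φ)/(1 + sin φ) = 0.2541.
σ_a = K_a γ z − 2c√K_a = 0.2541×15.2×2.9 − 2×5.1×0.5040 = 6.058 kPa.

6.06 kPa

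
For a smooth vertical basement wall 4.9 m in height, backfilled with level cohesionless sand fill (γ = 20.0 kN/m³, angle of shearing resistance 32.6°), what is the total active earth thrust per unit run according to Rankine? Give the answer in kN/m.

K_a = tan²(45° − φ/2) = 0.2997.
P_a = ½ K_a γ H² = 0.5 × 0.2997 × 20.0 × 4.9² = 71.97 kN/m.

72.0 kN/m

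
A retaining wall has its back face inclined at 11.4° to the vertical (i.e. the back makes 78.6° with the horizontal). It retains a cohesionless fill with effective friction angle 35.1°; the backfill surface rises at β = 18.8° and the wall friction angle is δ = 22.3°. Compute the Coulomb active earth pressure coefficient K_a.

0.445

K_a = sin²(α+φ) / [sin²α · sin(α−δ) · (1 + √{sin(φ+δ)sin(φ−β) / (sin(α−δ)sin(α+β))})²].
With α = 78.6°, φ = 35.1°, δ = 22.3°, β = 18.8°: K_a = 0.4449.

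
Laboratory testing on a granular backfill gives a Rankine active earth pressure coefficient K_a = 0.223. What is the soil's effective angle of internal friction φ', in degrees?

39.4°

K_a = tan²(45° − φ/2) ⇒ 45° − φ/2 = arctan(√0.223) = 25.28°.
φ = 2(45° − 25.28°) = 39.44°.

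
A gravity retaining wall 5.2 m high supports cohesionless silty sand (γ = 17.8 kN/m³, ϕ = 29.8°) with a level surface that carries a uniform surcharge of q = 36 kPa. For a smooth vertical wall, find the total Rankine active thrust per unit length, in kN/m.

144 kN/m

K_a = tan²(45° − φ/2) = 0.3360.
Soil triangle: ½ K_a γ H² = 0.5×0.3360×17.8×5.2² = 80.87 kN/m.
Surcharge rectangle: K_a q H = 0.3360×36×5.2 = 62.90 kN/m.
Total = 80.87 + 62.90 = 143.8 kN/m.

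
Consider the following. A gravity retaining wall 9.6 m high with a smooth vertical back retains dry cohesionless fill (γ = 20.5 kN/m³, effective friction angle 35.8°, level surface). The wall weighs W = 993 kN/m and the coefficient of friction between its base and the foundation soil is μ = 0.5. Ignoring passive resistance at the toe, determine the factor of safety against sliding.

K_a = tan²(45° − 35.8°/2) = 0.2619.
P_a = ½K_aγH² = 0.5×0.2619×20.5×9.6² = 247.4 kN/m, acting at H/3 = 3.200 m above the base.
FS_sliding = μW / P_a = 0.5×993 / 247.4 = 2.007.

2.01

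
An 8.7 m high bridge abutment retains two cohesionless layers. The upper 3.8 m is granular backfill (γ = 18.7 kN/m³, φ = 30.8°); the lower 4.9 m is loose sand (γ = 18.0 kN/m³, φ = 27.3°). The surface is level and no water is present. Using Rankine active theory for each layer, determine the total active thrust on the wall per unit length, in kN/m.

253 kN/m

K_a1 = tan²(45°−30.8°/2) = 0.3227; K_a2 = tan²(45°−27.3°/2) = 0.3711.
Layer 1: σ at base = K_a1 γ₁ h₁ = 22.93 kPa; P₁ = ½×22.93×3.8 = 43.57.
Layer 2: σ_v at top = γ₁h₁ = 71.06; σ_h top = K_a2×71.06 = 26.37; σ_h base = K_a2×(71.06+18.0×4.9) = 59.11.
P₂ = ½(26.37+59.11)×4.9 = 209.4. Total P_a = 43.57+209.4 = 253.0 kN/m.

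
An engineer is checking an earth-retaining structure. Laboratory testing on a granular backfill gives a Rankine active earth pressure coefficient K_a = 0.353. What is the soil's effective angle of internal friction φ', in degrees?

28.6°

K_a = tan²(45° − φ/2) ⇒ 45° − φ/2 = arctan(√0.353) = 30.72°.
φ = 2(45° − 30.72°) = 28.57°.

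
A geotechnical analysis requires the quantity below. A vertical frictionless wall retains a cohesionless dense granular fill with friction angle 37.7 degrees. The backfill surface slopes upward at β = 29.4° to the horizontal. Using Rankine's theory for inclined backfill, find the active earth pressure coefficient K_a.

0.357

K_a = cos β · (cos β − √(cos²β − cos²φ)) / (cos β + √(cos²β − cos²φ)).
cos β = 0.8712, cos φ = 0.7912, √(cos²β − cos²φ) = 0.3647.
K_a = 0.8712 × (0.8712 − 0.3647)/(0.8712 + 0.3647) = 0.3571.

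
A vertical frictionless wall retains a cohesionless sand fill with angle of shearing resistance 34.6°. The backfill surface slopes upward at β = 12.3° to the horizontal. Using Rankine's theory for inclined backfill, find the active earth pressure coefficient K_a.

0.293

K_a = cos β · (cos β − √(cos²β − cos²φ)) / (cos β + √(cos²β − cos²φ)).
cos β = 0.9770, cos φ = 0.8231, √(cos²β − cos²φ) = 0.5264.
K_a = 0.9770 × (0.9770 − 0.5264)/(0.9770 + 0.5264) = 0.2929.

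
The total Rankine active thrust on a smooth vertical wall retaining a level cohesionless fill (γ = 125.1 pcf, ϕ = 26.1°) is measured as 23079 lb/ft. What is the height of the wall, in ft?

K_a = 0.3889. P_a = ½ K_a γ H² ⇒ H = √(2P_a/(K_a γ)).
H = √(2×23079/(0.3889×125.1)) = 30.80 ft.

30.8 ft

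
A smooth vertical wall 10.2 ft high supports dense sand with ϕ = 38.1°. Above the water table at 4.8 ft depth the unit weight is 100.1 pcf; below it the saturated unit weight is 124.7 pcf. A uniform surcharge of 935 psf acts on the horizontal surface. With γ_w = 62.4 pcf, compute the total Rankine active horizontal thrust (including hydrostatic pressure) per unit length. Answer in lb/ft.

4270 lb/ft

K_a = tan²(45° − φ/2) = 0.2368.
γ' = 124.7 − 62.4 = 62.30 pcf. h₂ = H − d_w = 5.4 ft.
σ'_h: at surface K_a·q = 221.4; at WT K_a(q+γd_w) = 335.2; at base K_a(q+γd_w+γ'h₂) = 414.9 psf.
P₁ = ½(221.4+335.2)×4.8 = 1336; P₂ = ½(335.2+414.9)×5.4 = 2025; P_w = ½γ_w h₂² = 909.8.
Total = 1336+2025+909.8 = 4271 lb/ft.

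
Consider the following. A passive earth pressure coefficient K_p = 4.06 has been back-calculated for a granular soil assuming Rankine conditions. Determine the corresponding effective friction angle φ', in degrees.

K_p = (1+sin φ)/(1−sin φ) ⇒ sin φ = (K_p − 1)/(K_p + 1) = 0.6047.
φ = arcsin(0.6047) = 37.21°.

37.2°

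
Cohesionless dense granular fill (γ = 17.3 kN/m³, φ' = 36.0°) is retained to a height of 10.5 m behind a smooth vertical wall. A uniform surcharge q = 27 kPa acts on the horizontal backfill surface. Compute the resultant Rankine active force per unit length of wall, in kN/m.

321 kN/m

K_a = tan²(45° − φ/2) = 0.2596.
Soil triangle: ½ K_a γ H² = 0.5×0.2596×17.3×10.5² = 247.6 kN/m.
Surcharge rectangle: K_a q H = 0.2596×27×10.5 = 73.60 kN/m.
Total = 247.6 + 73.60 = 321.2 kN/m.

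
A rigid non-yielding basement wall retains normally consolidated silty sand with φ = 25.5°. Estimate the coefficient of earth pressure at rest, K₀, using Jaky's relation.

0.569

K₀ = 1 − sin φ' = 1 − sin 25.5° = 0.5695.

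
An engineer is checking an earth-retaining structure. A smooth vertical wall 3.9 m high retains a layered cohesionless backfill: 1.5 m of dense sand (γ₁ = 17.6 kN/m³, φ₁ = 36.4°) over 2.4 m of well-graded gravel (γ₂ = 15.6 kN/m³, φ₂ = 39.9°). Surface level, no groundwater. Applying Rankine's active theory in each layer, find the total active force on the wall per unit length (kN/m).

K_a1 = tan²(45°−36.4°/2) = 0.2552; K_a2 = tan²(45°−39.9°/2) = 0.2184.
Layer 1: σ at base = K_a1 γ₁ h₁ = 6.736 kPa; P₁ = ½×6.736×1.5 = 5.052.
Layer 2: σ_v at top = γ₁h₁ = 26.40; σ_h top = K_a2×26.40 = 5.767; σ_h base = K_a2×(26.40+15.6×2.4) = 13.94.
P₂ = ½(5.767+13.94)×2.4 = 23.65. Total P_a = 5.052+23.65 = 28.71 kN/m.

28.7 kN/m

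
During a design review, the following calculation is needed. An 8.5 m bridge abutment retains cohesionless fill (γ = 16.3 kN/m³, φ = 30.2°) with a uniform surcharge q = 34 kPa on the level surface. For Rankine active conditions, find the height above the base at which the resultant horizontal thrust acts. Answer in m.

K_a = 0.3307.
Triangular part P₁ = ½K_aγH² = 194.7 at H/3 = 2.833 m; rectangular part P₂ = K_a q H = 95.56 at H/2 = 4.250 m.
ȳ = (P₁·2.833 + P₂·4.250)/(P₁+P₂) = 3.300 m.

3.30 m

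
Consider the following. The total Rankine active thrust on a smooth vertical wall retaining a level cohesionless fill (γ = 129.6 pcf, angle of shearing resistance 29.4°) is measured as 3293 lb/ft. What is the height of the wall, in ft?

K_a = 0.3415. P_a = ½ K_a γ H² ⇒ H = √(2P_a/(K_a γ)).
H = √(2×3293/(0.3415×129.6)) = 12.20 ft.

12.2 ft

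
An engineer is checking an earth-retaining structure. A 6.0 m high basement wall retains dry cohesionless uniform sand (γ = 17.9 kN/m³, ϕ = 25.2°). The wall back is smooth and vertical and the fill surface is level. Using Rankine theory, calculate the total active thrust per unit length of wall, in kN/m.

K_a = tan²(45° − φ/2) = 0.4027.
P_a = ½ K_a γ H² = 0.5 × 0.4027 × 17.9 × 6.0² = 129.8 kN/m.

130 kN/m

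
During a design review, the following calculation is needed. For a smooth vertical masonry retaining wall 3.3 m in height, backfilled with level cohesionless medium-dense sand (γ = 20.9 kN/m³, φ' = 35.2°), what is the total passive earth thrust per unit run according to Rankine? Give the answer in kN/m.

424 kN/m

K_p = tan²(45° + φ/2) = 3.722.
P_p = ½ K_p γ H² = 0.5 × 3.722 × 20.9 × 3.3² = 423.5 kN/m.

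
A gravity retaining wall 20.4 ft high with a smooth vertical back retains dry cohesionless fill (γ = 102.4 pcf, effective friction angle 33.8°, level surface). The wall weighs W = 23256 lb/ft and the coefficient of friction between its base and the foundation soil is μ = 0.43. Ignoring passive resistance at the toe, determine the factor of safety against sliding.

K_a = tan²(45° − 33.8°/2) = 0.2851.
P_a = ½K_aγH² = 0.5×0.2851×102.4×20.4² = 6075 lb/ft, acting at H/3 = 6.800 ft above the base.
FS_sliding = μW / P_a = 0.43×23256 / 6075 = 1.646.

1.65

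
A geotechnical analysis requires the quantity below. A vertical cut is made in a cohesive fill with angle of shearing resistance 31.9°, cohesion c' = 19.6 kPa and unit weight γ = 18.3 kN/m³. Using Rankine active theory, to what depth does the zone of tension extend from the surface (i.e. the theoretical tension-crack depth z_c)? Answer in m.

K_a = tan²(45° − 31.9°/2) = 0.3085; √K_a = 0.5555.
The active pressure is zero where K_a γ z = 2c√K_a, so z_c = 2c/(γ√K_a) = 2×19.6/(18.3×0.5555) = 3.856 m.

3.86 m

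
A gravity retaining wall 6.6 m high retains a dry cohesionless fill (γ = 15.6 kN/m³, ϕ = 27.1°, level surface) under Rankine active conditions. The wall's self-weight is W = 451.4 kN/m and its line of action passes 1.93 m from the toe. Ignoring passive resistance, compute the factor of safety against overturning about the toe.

K_a = tan²(45° − 27.1°/2) = 0.3741.
P_a = ½K_aγH² = 0.5×0.3741×15.6×6.6² = 127.1 kN/m, acting at H/3 = 2.200 m above the base.
Overturning moment M_o = P_a × H/3 = 127.1 × 2.200 = 279.6.
Resisting moment M_r = W × 1.93 = 451.4 × 1.93 = 871.2.
FS_overturning = M_r/M_o = 871.2/279.6 = 3.116.

3.12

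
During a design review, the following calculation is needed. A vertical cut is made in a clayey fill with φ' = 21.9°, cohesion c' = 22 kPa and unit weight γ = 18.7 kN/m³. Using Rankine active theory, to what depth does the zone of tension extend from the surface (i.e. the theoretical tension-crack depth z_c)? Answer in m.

K_a = tan²(45° − 21.9°/2) = 0.4567; √K_a = 0.6758.
The active pressure is zero where K_a γ z = 2c√K_a, so z_c = 2c/(γ√K_a) = 2×22/(18.7×0.6758) = 3.482 m.

3.48 m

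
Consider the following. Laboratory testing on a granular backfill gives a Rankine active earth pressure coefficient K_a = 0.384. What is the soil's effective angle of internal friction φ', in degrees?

K_a = tan²(45° − φ/2) ⇒ 45° − φ/2 = arctan(√0.384) = 31.79°.
φ = 2(45° − 31.79°) = 26.43°.

26.4°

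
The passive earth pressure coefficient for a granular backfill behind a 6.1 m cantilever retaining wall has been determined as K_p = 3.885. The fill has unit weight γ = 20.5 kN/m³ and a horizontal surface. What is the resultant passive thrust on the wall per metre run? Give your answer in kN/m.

1480 kN/m

P = ½ K_p γ H² = 0.5 × 3.885 × 20.5 × 6.1² = 1482 kN/m.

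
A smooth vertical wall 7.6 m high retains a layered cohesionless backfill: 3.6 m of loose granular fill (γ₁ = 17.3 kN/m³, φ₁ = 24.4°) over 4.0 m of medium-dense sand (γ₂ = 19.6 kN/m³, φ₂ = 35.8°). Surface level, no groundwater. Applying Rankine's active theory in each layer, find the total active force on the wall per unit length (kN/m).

153 kN/m

K_a1 = tan²(45°−24.4°/2) = 0.4153; K_a2 = tan²(45°−35.8°/2) = 0.2619.
Layer 1: σ at base = K_a1 γ₁ h₁ = 25.87 kPa; P₁ = ½×25.87×3.6 = 46.56.
Layer 2: σ_v at top = γ₁h₁ = 62.28; σ_h top = K_a2×62.28 = 16.31; σ_h base = K_a2×(62.28+19.6×4.0) = 36.84.
P₂ = ½(16.31+36.84)×4.0 = 106.3. Total P_a = 46.56+106.3 = 152.9 kN/m.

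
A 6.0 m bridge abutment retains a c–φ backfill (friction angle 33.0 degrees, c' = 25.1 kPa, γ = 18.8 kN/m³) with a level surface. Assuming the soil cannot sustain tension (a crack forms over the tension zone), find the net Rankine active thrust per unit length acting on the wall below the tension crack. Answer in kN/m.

K_a = 0.2948; √K_a = 0.5430.
Tension-crack depth z_c = 2c/(γ√K_a) = 2×25.1/(18.8×0.5430) = 4.918 m.
σ_a at base = K_a γ H − 2c√K_a = 0.2948×18.8×6.0 − 2×25.1×0.5430 = 5.997 kPa.
P_a = ½ × 5.997 × (H − z_c) = 0.5×5.997×1.082 = 3.245 kN/m.

3.24 kN/m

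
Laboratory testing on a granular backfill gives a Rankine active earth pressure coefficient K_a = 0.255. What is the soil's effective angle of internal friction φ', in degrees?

K_a = tan²(45° − φ/2) ⇒ 45° − φ/2 = arctan(√0.255) = 26.79°.
φ = 2(45° − 26.79°) = 36.41°.

36.4°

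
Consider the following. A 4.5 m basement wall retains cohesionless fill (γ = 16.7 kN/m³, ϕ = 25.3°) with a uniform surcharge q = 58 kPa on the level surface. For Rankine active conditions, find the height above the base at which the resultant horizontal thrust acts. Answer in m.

K_a = 0.4012.
Triangular part P₁ = ½K_aγH² = 67.84 at H/3 = 1.500 m; rectangular part P₂ = K_a q H = 104.7 at H/2 = 2.250 m.
ȳ = (P₁·1.500 + P₂·2.250)/(P₁+P₂) = 1.955 m.

1.96 m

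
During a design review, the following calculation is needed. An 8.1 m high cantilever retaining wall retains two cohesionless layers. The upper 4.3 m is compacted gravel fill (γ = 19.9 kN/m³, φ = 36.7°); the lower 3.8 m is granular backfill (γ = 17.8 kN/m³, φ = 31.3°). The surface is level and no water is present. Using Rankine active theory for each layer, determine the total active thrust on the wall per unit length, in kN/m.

K_a1 = tan²(45°−36.7°/2) = 0.2519; K_a2 = tan²(45°−31.3°/2) = 0.3162.
Layer 1: σ at base = K_a1 γ₁ h₁ = 21.55 kPa; P₁ = ½×21.55×4.3 = 46.34.
Layer 2: σ_v at top = γ₁h₁ = 85.57; σ_h top = K_a2×85.57 = 27.06; σ_h base = K_a2×(85.57+17.8×3.8) = 48.45.
P₂ = ½(27.06+48.45)×3.8 = 143.5. Total P_a = 46.34+143.5 = 189.8 kN/m.

190 kN/m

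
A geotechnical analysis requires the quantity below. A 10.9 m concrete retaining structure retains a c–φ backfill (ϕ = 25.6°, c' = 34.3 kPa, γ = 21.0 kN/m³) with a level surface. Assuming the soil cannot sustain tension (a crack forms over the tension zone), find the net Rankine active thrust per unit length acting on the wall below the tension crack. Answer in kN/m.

136 kN/m

K_a = 0.3966; √K_a = 0.6297.
Tension-crack depth z_c = 2c/(γ√K_a) = 2×34.3/(21.0×0.6297) = 5.187 m.
σ_a at base = K_a γ H − 2c√K_a = 0.3966×21.0×10.9 − 2×34.3×0.6297 = 47.57 kPa.
P_a = ½ × 47.57 × (H − z_c) = 0.5×47.57×5.713 = 135.9 kN/m.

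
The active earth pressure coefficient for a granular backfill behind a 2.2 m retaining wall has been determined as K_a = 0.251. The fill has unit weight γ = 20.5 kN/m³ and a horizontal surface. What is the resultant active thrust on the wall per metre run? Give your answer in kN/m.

P = ½ K_a γ H² = 0.5 × 0.251 × 20.5 × 2.2² = 12.45 kN/m.

12.5 kN/m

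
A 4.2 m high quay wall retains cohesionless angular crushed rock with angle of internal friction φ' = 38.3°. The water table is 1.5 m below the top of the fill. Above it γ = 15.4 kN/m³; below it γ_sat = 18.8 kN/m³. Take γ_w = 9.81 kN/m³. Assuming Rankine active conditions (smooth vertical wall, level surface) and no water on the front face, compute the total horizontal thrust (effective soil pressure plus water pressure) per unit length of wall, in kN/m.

62.2 kN/m

K_a = tan²(45° − φ/2) = 0.2347.
γ' = 18.8 − 9.81 = 8.990 kN/m³. Depth below WT = 2.7 m.
σ'_h at WT = K_a γ d_w = 5.422 kPa; at base = 5.422 + K_a γ' × 2.7 = 11.12 kPa.
P₁ (0–1.5 m) = ½×5.422×1.5 = 4.067. P₂ (1.5–4.2 m) = ½(5.422+11.12)×2.7 = 22.33.
P_w = ½ γ_w h₂² = 0.5×9.81×2.7² = 35.76. Total = 4.067+22.33+35.76 = 62.16 kN/m.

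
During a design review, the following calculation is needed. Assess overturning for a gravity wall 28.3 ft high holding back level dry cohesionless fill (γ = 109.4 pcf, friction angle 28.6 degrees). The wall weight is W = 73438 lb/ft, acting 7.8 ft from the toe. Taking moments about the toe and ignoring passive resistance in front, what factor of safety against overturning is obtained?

K_a = tan²(45° − 28.6°/2) = 0.3525.
P_a = ½K_aγH² = 0.5×0.3525×109.4×28.3² = 15440 lb/ft, acting at H/3 = 9.433 ft above the base.
Overturning moment M_o = P_a × H/3 = 15440 × 9.433 = 145700.
Resisting moment M_r = W × 7.8 = 73438 × 7.8 = 572800.
FS_overturning = M_r/M_o = 572800/145700 = 3.932.

3.93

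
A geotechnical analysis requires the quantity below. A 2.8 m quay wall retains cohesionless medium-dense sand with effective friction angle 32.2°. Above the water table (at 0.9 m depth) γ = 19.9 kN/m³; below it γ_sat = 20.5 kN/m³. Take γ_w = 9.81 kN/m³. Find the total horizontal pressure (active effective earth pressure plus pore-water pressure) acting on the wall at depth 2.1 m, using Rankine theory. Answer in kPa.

21.1 kPa

K_a = (1 − sin φ)/(1 + sin φ) = 0.3047.
γ' = 20.5 − 9.81 = 10.69 kN/m³.
Effective vertical stress at 2.1 m: σ'_v = 19.9×0.9 + 10.69×1.20 = 30.74 kPa.
σ'_h = K_a σ'_v = 0.3047 × 30.74 = 9.367 kPa; u = γ_w × 1.20 = 11.77 kPa.
Total σ_h = 9.367 + 11.77 = 21.14 kPa.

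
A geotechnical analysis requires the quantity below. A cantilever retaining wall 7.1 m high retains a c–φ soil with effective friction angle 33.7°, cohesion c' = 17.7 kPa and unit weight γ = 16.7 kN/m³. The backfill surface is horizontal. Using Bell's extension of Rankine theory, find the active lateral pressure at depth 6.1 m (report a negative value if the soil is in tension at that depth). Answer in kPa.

K_a = (1 − sin φ)/(1 + sin φ) = 0.2863.
σ_a = K_a γ z − 2c√K_a = 0.2863×16.7×6.1 − 2×17.7×0.5351 = 10.22 kPa.

10.2 kPa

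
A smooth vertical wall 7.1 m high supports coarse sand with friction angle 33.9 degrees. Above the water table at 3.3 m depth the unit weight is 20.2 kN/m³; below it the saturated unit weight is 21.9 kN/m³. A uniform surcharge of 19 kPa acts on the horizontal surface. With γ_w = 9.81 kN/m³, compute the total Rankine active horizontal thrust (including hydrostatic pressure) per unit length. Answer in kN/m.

K_a = tan²(45° − φ/2) = 0.2839.
γ' = 21.9 − 9.81 = 12.09 kN/m³. h₂ = H − d_w = 3.8 m.
σ'_h: at surface K_a·q = 5.394; at WT K_a(q+γd_w) = 24.32; at base K_a(q+γd_w+γ'h₂) = 37.36 kPa.
P₁ = ½(5.394+24.32)×3.3 = 49.03; P₂ = ½(24.32+37.36)×3.8 = 117.2; P_w = ½γ_w h₂² = 70.83.
Total = 49.03+117.2+70.83 = 237.1 kN/m.

237 kN/m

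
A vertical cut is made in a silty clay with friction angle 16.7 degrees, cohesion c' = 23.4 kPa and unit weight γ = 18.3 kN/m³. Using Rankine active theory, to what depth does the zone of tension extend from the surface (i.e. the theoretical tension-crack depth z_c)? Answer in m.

K_a = tan²(45° − 16.7°/2) = 0.5536; √K_a = 0.7440.
The active pressure is zero where K_a γ z = 2c√K_a, so z_c = 2c/(γ√K_a) = 2×23.4/(18.3×0.7440) = 3.437 m.

3.44 m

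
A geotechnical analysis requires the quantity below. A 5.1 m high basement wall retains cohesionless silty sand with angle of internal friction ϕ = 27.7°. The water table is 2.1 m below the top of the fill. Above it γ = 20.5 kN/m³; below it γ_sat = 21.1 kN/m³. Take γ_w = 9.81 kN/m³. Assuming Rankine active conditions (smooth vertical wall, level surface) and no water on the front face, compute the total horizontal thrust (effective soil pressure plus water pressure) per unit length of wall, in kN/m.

126 kN/m

K_a = tan²(45° − φ/2) = 0.3653.
γ' = 21.1 − 9.81 = 11.29 kN/m³. Depth below WT = 3.0 m.
σ'_h at WT = K_a γ d_w = 15.73 kPa; at base = 15.73 + K_a γ' × 3.0 = 28.10 kPa.
P₁ (0–2.1 m) = ½×15.73×2.1 = 16.51. P₂ (2.1–5.1 m) = ½(15.73+28.10)×3.0 = 65.74.
P_w = ½ γ_w h₂² = 0.5×9.81×3.0² = 44.14. Total = 16.51+65.74+44.14 = 126.4 kN/m.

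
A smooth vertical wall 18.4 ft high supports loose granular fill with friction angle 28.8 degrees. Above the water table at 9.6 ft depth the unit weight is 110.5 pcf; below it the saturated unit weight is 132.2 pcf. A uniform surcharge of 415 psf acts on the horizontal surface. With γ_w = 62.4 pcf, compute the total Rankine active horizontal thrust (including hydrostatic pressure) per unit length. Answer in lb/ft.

K_a = tan²(45° − φ/2) = 0.3498.
γ' = 132.2 − 62.4 = 69.80 pcf. h₂ = H − d_w = 8.8 ft.
σ'_h: at surface K_a·q = 145.1; at WT K_a(q+γd_w) = 516.2; at base K_a(q+γd_w+γ'h₂) = 731.0 psf.
P₁ = ½(145.1+516.2)×9.6 = 3174; P₂ = ½(516.2+731.0)×8.8 = 5488; P_w = ½γ_w h₂² = 2416.
Total = 3174+5488+2416 = 11080 lb/ft.

11100 lb/ft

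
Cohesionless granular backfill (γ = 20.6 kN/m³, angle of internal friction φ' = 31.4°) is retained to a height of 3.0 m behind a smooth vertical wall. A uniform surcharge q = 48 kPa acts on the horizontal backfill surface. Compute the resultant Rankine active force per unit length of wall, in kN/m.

K_a = tan²(45° − φ/2) = 0.3149.
Soil triangle: ½ K_a γ H² = 0.5×0.3149×20.6×3.0² = 29.19 kN/m.
Surcharge rectangle: K_a q H = 0.3149×48×3.0 = 45.35 kN/m.
Total = 29.19 + 45.35 = 74.54 kN/m.

74.5 kN/m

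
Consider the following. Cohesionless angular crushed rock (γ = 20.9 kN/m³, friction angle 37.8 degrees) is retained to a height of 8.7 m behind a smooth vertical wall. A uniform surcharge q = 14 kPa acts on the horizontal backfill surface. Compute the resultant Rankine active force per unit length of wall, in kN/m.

219 kN/m

K_a = tan²(45° − φ/2) = 0.2400.
Soil triangle: ½ K_a γ H² = 0.5×0.2400×20.9×8.7² = 189.8 kN/m.
Surcharge rectangle: K_a q H = 0.2400×14×8.7 = 29.23 kN/m.
Total = 189.8 + 29.23 = 219.1 kN/m.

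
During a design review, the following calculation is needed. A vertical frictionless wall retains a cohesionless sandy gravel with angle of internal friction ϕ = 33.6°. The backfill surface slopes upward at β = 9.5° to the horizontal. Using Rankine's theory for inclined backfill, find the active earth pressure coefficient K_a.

K_a = cos β · (cos β − √(cos²β − cos²φ)) / (cos β + √(cos²β − cos²φ)).
cos β = 0.9863, cos φ = 0.8329, √(cos²β − cos²φ) = 0.5282.
K_a = 0.9863 × (0.9863 − 0.5282)/(0.9863 + 0.5282) = 0.2983.

0.298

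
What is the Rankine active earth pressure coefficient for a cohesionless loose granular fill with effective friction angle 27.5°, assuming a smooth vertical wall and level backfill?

K_a = (1 − sin φ)/(1 + sin φ) = (1 − sin 27.5°)/(1 + sin 27.5°) = 0.3682.

0.368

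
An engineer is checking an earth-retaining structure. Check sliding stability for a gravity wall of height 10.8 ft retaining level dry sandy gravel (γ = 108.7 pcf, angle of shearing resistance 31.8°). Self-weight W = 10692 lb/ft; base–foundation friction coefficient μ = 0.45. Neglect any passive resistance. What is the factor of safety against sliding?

K_a = tan²(45° − 31.8°/2) = 0.3098.
P_a = ½K_aγH² = 0.5×0.3098×108.7×10.8² = 1964 lb/ft, acting at H/3 = 3.600 ft above the base.
FS_sliding = μW / P_a = 0.45×10692 / 1964 = 2.450.

2.45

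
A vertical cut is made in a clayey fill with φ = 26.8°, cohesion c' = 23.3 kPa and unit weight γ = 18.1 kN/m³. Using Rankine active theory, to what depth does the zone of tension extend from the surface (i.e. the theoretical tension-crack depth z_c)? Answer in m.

4.18 m

K_a = tan²(45° − 26.8°/2) = 0.3785; √K_a = 0.6152.
The active pressure is zero where K_a γ z = 2c√K_a, so z_c = 2c/(γ√K_a) = 2×23.3/(18.1×0.6152) = 4.185 m.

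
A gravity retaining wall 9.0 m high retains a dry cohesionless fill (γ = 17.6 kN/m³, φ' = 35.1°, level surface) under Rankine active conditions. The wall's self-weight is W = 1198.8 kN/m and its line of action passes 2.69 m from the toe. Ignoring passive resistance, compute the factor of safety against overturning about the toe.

K_a = tan²(45° − 35.1°/2) = 0.2698.
P_a = ½K_aγH² = 0.5×0.2698×17.6×9.0² = 192.3 kN/m, acting at H/3 = 3.000 m above the base.
Overturning moment M_o = P_a × H/3 = 192.3 × 3.000 = 577.0.
Resisting moment M_r = W × 2.69 = 1198.8 × 2.69 = 3225.
FS_overturning = M_r/M_o = 3225/577.0 = 5.589.

5.59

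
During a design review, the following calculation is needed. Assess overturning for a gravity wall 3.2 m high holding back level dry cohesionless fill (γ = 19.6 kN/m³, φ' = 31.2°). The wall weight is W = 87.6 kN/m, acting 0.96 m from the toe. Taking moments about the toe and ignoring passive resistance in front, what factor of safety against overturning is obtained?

K_a = tan²(45° − 31.2°/2) = 0.3175.
P_a = ½K_aγH² = 0.5×0.3175×19.6×3.2² = 31.86 kN/m, acting at H/3 = 1.067 m above the base.
Overturning moment M_o = P_a × H/3 = 31.86 × 1.067 = 33.99.
Resisting moment M_r = W × 0.96 = 87.6 × 0.96 = 84.10.
FS_overturning = M_r/M_o = 84.10/33.99 = 2.474.

2.47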